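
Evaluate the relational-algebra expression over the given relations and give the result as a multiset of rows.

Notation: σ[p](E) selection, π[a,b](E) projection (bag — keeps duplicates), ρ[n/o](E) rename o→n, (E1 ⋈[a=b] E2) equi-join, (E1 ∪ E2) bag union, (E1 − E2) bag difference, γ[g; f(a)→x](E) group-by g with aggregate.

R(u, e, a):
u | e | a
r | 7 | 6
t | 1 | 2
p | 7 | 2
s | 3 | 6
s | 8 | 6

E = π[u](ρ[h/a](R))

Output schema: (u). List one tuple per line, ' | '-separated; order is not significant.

Row counts bottom-up:
  R → 5
  ρ[h/a](R) → 5
  π[u](ρ[h/a](R)) → 5

== RESULT ==
u
p
r
s
s
t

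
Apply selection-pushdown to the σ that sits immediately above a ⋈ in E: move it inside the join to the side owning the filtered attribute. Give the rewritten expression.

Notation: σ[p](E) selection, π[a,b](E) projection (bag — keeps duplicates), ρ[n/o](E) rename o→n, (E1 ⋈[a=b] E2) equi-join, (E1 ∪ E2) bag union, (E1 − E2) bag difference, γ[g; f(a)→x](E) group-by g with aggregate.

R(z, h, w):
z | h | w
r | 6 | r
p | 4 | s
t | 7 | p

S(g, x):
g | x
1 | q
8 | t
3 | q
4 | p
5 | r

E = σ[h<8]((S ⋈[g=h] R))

σ filters on h, owned by the right side.
E' = (S ⋈[g=h] σ[h<8](R))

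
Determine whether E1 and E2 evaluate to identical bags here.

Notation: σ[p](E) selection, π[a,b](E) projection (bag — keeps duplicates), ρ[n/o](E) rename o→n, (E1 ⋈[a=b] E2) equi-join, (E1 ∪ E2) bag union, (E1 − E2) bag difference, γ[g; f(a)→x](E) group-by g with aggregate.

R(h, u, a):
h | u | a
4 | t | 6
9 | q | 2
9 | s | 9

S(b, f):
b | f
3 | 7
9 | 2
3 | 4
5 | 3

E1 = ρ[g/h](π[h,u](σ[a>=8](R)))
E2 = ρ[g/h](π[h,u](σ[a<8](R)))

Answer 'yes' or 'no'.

E1 row counts bottom-up:
  R → 3
  σ[a>=8](R) → 1
  π[h,u](σ[a>=8](R)) → 1
  ρ[g/h](π[h,u](σ[a>=8](R))) → 1
E2 row counts bottom-up:
  R → 3
  σ[a<8](R) → 2
  π[h,u](σ[a<8](R)) → 2
  ρ[g/h](π[h,u](σ[a<8](R))) → 2

E1 result:
g | u
9 | s
E2 result:
g | u
4 | t
9 | q
Witness: (9, 's') appears 1× in E1 but 0× in E2.

no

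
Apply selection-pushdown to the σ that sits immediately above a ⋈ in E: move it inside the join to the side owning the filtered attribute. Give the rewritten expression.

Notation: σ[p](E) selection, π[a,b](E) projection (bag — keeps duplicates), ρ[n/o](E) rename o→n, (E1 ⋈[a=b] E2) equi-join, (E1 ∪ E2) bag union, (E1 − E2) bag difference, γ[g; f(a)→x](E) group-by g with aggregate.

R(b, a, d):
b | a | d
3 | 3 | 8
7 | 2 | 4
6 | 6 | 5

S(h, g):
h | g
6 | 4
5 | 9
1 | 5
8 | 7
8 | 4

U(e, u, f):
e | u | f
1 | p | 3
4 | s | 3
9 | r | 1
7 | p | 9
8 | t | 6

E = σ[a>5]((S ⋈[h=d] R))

σ filters on a, owned by the right side.
E' = (S ⋈[h=d] σ[a>5](R))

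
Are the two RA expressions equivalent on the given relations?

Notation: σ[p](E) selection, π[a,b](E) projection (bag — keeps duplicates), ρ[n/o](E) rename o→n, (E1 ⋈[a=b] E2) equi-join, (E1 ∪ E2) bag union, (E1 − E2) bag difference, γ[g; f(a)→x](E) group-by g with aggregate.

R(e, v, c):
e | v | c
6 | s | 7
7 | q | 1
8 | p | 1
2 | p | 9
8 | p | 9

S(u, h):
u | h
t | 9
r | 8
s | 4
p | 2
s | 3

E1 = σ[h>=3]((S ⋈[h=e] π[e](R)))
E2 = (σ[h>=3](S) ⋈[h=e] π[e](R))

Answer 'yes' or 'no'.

E1 row counts bottom-up:
  S → 5
  R → 5
  π[e](R) → 5
  (S ⋈[h=e] π[e](R)) → 3
  σ[h>=3]((S ⋈[h=e] π[e](R))) → 2
E2 row counts bottom-up:
  S → 5
  σ[h>=3](S) → 4
  R → 5
  π[e](R) → 5
  (σ[h>=3](S) ⋈[h=e] π[e](R)) → 2

E1 and E2 produce the same multiset:
u | h | e
r | 8 | 8
r | 8 | 8

yes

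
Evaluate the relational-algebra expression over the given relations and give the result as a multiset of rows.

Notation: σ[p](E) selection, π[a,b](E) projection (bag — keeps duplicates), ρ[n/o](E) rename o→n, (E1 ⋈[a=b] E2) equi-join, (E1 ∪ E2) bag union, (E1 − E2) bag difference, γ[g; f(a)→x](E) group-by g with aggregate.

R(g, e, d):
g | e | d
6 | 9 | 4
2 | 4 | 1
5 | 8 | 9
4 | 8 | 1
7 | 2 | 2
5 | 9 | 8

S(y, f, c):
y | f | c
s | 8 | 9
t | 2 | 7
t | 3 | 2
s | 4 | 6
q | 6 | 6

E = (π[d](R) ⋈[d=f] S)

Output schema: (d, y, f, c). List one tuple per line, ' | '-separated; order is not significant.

Per-node cardinality:
  R → 6
  π[d](R) → 6
  S → 5
  (π[d](R) ⋈[d=f] S) → 3

== RESULT ==
d | y | f | c
2 | t | 2 | 7
4 | s | 4 | 6
8 | s | 8 | 9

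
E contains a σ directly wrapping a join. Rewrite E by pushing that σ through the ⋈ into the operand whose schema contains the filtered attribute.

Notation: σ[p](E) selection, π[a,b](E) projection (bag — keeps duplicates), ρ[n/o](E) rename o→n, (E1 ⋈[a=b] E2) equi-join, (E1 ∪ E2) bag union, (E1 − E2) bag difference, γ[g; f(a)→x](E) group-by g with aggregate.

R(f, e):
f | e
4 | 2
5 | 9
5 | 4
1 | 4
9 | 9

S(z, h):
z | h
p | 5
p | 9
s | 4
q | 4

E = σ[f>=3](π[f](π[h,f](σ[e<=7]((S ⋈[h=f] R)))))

σ filters on e, owned by the right side.
E' = σ[f>=3](π[f](π[h,f]((S ⋈[h=f] σ[e<=7](R)))))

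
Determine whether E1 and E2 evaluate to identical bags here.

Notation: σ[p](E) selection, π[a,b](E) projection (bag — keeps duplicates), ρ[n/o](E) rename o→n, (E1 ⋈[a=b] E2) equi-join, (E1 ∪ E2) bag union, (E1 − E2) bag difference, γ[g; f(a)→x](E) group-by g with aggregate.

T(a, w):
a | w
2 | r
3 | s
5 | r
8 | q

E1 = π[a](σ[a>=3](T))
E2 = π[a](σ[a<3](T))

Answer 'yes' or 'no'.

E1 row counts bottom-up:
  T → 4
  σ[a>=3](T) → 3
  π[a](σ[a>=3](T)) → 3
E2 row counts bottom-up:
  T → 4
  σ[a<3](T) → 1
  π[a](σ[a<3](T)) → 1

E1 result:
a
3
5
8
E2 result:
a
2
Witness: (8,) appears 1× in E1 but 0× in E2.

no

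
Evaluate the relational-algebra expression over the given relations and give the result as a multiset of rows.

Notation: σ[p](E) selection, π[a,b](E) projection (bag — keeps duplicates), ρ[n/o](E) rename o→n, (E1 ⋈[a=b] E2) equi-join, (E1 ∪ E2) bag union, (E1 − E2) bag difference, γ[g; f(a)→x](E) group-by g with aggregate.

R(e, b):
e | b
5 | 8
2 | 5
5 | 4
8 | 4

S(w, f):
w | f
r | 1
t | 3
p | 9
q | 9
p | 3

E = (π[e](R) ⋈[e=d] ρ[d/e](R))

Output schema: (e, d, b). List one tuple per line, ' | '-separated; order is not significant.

Subexpression sizes:
  R → 4
  π[e](R) → 4
  R → 4
  ρ[d/e](R) → 4
  (π[e](R) ⋈[e=d] ρ[d/e](R)) → 6

== RESULT ==
e | d | b
2 | 2 | 5
5 | 5 | 4
5 | 5 | 4
5 | 5 | 8
5 | 5 | 8
8 | 8 | 4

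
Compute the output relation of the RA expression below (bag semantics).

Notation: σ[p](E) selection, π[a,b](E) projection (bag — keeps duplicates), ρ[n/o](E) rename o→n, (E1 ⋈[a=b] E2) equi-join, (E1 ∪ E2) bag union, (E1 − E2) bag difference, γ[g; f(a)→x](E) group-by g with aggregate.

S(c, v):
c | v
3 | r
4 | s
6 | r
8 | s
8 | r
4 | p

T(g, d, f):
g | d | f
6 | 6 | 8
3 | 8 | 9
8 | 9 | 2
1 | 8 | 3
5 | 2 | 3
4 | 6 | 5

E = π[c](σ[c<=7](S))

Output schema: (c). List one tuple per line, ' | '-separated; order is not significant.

Row counts bottom-up:
  S → 6
  σ[c<=7](S) → 4
  π[c](σ[c<=7](S)) → 4

== RESULT ==
c
3
4
4
6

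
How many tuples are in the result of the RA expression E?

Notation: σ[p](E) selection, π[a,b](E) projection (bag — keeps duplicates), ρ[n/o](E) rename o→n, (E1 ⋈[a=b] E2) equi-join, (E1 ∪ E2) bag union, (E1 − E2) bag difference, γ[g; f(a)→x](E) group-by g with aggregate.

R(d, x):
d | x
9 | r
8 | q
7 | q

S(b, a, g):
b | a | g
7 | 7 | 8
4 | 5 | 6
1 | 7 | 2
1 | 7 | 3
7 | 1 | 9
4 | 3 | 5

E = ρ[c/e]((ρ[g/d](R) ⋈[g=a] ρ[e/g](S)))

Stepwise |·|:
  R → 3
  ρ[g/d](R) → 3
  S → 6
  ρ[e/g](S) → 6
  (ρ[g/d](R) ⋈[g=a] ρ[e/g](S)) → 3
  ρ[c/e]((ρ[g/d](R) ⋈[g=a] ρ[e/g](S))) → 3

|E| = 3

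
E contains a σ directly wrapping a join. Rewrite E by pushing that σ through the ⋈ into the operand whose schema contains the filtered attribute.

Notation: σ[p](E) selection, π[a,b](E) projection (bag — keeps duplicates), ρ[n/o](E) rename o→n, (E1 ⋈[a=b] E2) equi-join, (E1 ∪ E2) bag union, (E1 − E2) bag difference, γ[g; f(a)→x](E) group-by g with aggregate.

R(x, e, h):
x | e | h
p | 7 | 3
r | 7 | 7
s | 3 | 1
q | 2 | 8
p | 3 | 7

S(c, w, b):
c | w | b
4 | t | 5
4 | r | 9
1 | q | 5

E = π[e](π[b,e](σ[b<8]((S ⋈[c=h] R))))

σ filters on b, owned by the left side.
E' = π[e](π[b,e]((σ[b<8](S) ⋈[c=h] R)))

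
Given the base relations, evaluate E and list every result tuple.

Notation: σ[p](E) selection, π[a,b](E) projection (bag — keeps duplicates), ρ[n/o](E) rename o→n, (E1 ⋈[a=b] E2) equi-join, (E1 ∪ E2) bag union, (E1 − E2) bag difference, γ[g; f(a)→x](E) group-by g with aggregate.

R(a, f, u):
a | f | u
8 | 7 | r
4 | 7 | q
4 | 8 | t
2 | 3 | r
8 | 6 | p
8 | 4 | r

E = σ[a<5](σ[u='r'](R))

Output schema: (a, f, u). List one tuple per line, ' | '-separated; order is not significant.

Stepwise |·|:
  R → 6
  σ[u='r'](R) → 3
  σ[a<5](σ[u='r'](R)) → 1

== RESULT ==
a | f | u
2 | 3 | r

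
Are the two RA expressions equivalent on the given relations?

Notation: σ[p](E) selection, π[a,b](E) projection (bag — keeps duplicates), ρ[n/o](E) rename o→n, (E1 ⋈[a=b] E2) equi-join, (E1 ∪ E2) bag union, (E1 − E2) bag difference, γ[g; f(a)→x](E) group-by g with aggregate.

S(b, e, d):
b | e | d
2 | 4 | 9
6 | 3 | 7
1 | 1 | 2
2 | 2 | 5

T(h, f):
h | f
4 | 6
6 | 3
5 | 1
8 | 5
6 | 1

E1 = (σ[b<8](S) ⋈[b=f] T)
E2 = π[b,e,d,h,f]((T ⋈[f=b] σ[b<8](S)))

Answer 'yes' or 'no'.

E1 row counts bottom-up:
  S → 4
  σ[b<8](S) → 4
  T → 5
  (σ[b<8](S) ⋈[b=f] T) → 3
E2 row counts bottom-up:
  T → 5
  S → 4
  σ[b<8](S) → 4
  (T ⋈[f=b] σ[b<8](S)) → 3
  π[b,e,d,h,f]((T ⋈[f=b] σ[b<8](S))) → 3

E1 and E2 produce the same multiset:
b | e | d | h | f
1 | 1 | 2 | 5 | 1
1 | 1 | 2 | 6 | 1
6 | 3 | 7 | 4 | 6

yes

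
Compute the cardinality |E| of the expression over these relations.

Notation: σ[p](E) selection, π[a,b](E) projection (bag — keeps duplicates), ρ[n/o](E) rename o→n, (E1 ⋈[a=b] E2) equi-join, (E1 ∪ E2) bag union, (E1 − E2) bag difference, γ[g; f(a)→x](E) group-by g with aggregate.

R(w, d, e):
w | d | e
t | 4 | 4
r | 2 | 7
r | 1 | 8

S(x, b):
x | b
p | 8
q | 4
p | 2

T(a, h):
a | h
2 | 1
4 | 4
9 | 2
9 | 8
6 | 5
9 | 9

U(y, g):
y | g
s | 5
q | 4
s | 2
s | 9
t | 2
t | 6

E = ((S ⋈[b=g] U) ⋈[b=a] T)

Subexpression sizes:
  S → 3
  U → 6
  (S ⋈[b=g] U) → 3
  T → 6
  ((S ⋈[b=g] U) ⋈[b=a] T) → 3

|E| = 3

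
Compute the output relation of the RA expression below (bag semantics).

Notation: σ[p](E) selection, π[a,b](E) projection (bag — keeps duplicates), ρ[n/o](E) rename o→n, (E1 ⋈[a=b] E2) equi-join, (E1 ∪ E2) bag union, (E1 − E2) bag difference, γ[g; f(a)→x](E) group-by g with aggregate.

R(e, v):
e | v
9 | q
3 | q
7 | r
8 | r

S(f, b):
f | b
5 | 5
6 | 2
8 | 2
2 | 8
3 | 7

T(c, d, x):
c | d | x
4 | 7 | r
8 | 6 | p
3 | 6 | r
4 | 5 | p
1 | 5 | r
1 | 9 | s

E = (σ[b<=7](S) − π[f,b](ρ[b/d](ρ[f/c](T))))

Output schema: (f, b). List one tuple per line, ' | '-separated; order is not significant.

Stepwise |·|:
  S → 5
  σ[b<=7](S) → 4
  T → 6
  ρ[f/c](T) → 6
  ρ[b/d](ρ[f/c](T)) → 6
  π[f,b](ρ[b/d](ρ[f/c](T))) → 6
  (σ[b<=7](S) − π[f,b](ρ[b/d](ρ[f/c](T)))) → 4

== RESULT ==
f | b
3 | 7
5 | 5
6 | 2
8 | 2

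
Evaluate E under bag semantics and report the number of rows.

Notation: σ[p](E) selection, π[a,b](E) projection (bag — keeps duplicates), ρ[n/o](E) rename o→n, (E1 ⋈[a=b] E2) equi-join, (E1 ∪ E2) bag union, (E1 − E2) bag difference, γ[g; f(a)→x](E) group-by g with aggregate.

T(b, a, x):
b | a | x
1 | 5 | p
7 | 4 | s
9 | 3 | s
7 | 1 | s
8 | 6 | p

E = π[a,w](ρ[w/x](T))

Subexpression sizes:
  T → 5
  ρ[w/x](T) → 5
  π[a,w](ρ[w/x](T)) → 5

|E| = 5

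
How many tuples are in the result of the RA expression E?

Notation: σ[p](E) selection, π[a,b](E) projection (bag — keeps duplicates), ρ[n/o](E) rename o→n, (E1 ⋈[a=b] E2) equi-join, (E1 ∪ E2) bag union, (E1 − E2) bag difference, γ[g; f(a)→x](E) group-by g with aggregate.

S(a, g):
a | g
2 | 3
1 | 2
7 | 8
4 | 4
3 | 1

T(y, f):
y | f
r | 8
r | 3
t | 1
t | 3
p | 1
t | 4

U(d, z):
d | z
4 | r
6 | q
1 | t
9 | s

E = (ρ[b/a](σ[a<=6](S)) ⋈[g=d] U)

Stepwise |·|:
  S → 5
  σ[a<=6](S) → 4
  ρ[b/a](σ[a<=6](S)) → 4
  U → 4
  (ρ[b/a](σ[a<=6](S)) ⋈[g=d] U) → 2

|E| = 2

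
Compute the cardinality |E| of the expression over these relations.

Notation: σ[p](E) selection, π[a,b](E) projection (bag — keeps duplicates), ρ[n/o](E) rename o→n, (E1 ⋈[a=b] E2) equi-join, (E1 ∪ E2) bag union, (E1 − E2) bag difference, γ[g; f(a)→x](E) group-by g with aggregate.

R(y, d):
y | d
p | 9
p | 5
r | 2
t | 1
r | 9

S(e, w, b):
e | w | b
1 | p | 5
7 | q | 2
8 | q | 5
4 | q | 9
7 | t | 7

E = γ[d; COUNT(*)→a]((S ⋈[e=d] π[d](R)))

Row counts bottom-up:
  S → 5
  R → 5
  π[d](R) → 5
  (S ⋈[e=d] π[d](R)) → 1
  γ[d; COUNT(*)→a]((S ⋈[e=d] π[d](R))) → 1

|E| = 1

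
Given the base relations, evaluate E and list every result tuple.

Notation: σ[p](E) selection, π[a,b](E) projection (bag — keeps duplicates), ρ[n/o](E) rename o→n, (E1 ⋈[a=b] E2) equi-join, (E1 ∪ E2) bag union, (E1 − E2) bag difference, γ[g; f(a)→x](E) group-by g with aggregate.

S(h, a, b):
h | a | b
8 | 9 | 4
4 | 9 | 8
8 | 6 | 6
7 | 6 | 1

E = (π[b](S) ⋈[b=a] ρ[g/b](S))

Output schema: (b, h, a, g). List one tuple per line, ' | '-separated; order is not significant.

Per-node cardinality:
  S → 4
  π[b](S) → 4
  S → 4
  ρ[g/b](S) → 4
  (π[b](S) ⋈[b=a] ρ[g/b](S)) → 2

== RESULT ==
b | h | a | g
6 | 7 | 6 | 1
6 | 8 | 6 | 6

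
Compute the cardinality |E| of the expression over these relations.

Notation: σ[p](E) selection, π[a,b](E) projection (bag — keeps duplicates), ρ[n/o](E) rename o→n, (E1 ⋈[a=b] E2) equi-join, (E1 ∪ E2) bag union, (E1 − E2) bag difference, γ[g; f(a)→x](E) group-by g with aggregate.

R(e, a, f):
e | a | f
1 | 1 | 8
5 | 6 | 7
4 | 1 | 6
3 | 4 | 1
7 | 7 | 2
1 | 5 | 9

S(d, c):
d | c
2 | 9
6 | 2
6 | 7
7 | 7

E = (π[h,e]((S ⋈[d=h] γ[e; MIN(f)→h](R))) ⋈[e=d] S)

Subexpression sizes:
  S → 4
  R → 6
  γ[e; MIN(f)→h](R) → 5
  (S ⋈[d=h] γ[e; MIN(f)→h](R)) → 4
  π[h,e]((S ⋈[d=h] γ[e; MIN(f)→h](R))) → 4
  S → 4
  (π[h,e]((S ⋈[d=h] γ[e; MIN(f)→h](R))) ⋈[e=d] S) → 1

|E| = 1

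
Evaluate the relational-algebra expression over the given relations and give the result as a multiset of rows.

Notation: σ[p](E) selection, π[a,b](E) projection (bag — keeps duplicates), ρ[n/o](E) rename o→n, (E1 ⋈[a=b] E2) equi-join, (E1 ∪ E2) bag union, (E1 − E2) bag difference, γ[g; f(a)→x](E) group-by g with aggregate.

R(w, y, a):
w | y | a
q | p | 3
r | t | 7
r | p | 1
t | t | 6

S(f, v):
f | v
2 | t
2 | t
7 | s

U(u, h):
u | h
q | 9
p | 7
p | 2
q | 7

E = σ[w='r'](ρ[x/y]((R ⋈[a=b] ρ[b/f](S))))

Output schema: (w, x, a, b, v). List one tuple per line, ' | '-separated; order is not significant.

Row counts bottom-up:
  R → 4
  S → 3
  ρ[b/f](S) → 3
  (R ⋈[a=b] ρ[b/f](S)) → 1
  ρ[x/y]((R ⋈[a=b] ρ[b/f](S))) → 1
  σ[w='r'](ρ[x/y]((R ⋈[a=b] ρ[b/f](S)))) → 1

== RESULT ==
w | x | a | b | v
r | t | 7 | 7 | s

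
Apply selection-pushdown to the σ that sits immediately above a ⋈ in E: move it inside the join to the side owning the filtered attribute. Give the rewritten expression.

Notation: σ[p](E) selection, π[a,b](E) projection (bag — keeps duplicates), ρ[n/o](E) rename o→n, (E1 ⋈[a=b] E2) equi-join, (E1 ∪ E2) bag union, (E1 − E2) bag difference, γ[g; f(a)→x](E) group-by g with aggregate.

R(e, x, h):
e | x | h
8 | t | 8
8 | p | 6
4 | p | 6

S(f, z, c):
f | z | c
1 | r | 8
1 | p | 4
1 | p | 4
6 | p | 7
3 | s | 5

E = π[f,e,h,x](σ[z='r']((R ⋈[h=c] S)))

σ filters on z, owned by the right side.
E' = π[f,e,h,x]((R ⋈[h=c] σ[z='r'](S)))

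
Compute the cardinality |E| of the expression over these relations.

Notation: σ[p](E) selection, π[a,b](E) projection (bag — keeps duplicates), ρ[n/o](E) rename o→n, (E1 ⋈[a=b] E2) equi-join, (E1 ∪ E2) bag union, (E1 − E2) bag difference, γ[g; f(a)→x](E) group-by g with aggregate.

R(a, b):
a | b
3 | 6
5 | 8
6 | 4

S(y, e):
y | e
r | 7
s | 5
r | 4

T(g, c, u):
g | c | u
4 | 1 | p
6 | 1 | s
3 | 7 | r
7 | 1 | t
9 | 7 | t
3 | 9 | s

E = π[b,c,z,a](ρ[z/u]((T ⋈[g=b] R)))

Subexpression sizes:
  T → 6
  R → 3
  (T ⋈[g=b] R) → 2
  ρ[z/u]((T ⋈[g=b] R)) → 2
  π[b,c,z,a](ρ[z/u]((T ⋈[g=b] R))) → 2

|E| = 2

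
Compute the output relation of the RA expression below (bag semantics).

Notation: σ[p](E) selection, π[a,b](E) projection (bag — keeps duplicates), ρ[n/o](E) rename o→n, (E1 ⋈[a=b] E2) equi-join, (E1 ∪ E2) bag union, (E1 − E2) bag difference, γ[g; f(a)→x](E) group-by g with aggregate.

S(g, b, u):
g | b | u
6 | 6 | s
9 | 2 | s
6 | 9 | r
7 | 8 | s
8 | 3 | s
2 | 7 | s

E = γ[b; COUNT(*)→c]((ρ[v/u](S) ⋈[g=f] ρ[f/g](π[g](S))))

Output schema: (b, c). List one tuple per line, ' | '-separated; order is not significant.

Subexpression sizes:
  S → 6
  ρ[v/u](S) → 6
  S → 6
  π[g](S) → 6
  ρ[f/g](π[g](S)) → 6
  (ρ[v/u](S) ⋈[g=f] ρ[f/g](π[g](S))) → 8
  γ[b; COUNT(*)→c]((ρ[v/u](S) ⋈[g=f] ρ[f/g](π[g](S)))) → 6

== RESULT ==
b | c
2 | 1
3 | 1
6 | 2
7 | 1
8 | 1
9 | 2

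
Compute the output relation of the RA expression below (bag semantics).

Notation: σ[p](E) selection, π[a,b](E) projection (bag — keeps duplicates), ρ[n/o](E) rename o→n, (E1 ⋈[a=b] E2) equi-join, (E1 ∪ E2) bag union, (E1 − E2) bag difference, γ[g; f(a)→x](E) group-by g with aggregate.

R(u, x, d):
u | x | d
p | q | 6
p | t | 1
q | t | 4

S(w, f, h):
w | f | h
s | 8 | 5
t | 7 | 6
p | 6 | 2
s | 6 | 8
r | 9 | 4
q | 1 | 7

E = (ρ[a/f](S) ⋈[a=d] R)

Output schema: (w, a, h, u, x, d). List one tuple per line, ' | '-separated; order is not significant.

Per-node cardinality:
  S → 6
  ρ[a/f](S) → 6
  R → 3
  (ρ[a/f](S) ⋈[a=d] R) → 3

== RESULT ==
w | a | h | u | x | d
p | 6 | 2 | p | q | 6
q | 1 | 7 | p | t | 1
s | 6 | 8 | p | q | 6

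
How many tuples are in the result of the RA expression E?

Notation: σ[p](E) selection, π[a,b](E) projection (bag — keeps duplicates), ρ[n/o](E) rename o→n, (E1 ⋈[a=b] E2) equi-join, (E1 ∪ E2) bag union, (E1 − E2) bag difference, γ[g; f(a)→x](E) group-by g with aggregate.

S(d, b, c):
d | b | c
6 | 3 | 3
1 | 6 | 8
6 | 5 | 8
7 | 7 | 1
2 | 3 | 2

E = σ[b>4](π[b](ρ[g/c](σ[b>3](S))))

Row counts bottom-up:
  S → 5
  σ[b>3](S) → 3
  ρ[g/c](σ[b>3](S)) → 3
  π[b](ρ[g/c](σ[b>3](S))) → 3
  σ[b>4](π[b](ρ[g/c](σ[b>3](S)))) → 3

|E| = 3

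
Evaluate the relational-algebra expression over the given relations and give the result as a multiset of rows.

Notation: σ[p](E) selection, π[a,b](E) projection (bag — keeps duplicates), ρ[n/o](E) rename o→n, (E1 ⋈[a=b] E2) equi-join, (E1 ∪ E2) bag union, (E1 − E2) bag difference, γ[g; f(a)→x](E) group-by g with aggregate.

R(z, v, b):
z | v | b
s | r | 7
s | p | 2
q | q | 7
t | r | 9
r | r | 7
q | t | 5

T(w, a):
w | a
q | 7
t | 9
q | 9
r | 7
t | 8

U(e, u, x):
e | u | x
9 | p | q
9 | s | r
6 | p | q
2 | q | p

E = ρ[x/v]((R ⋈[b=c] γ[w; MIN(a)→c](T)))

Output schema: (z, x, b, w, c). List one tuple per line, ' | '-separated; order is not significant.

Per-node cardinality:
  R → 6
  T → 5
  γ[w; MIN(a)→c](T) → 3
  (R ⋈[b=c] γ[w; MIN(a)→c](T)) → 6
  ρ[x/v]((R ⋈[b=c] γ[w; MIN(a)→c](T))) → 6

== RESULT ==
z | x | b | w | c
q | q | 7 | q | 7
q | q | 7 | r | 7
r | r | 7 | q | 7
r | r | 7 | r | 7
s | r | 7 | q | 7
s | r | 7 | r | 7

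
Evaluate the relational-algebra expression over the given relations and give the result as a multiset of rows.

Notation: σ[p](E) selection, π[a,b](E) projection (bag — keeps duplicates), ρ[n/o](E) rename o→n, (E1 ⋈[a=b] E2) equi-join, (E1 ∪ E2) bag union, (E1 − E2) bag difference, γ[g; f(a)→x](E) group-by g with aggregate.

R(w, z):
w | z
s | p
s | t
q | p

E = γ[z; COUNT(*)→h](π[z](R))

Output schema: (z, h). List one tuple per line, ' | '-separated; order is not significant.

Stepwise |·|:
  R → 3
  π[z](R) → 3
  γ[z; COUNT(*)→h](π[z](R)) → 2

== RESULT ==
z | h
p | 2
t | 1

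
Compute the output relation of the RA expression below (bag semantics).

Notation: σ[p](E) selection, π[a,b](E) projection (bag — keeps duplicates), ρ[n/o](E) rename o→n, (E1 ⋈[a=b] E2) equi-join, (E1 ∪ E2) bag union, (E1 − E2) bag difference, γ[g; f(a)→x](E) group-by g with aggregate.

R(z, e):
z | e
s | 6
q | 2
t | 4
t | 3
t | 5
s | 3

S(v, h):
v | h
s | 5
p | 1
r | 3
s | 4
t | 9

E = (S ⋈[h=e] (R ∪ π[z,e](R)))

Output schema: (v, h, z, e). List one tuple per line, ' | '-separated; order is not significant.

Subexpression sizes:
  S → 5
  R → 6
  R → 6
  π[z,e](R) → 6
  (R ∪ π[z,e](R)) → 12
  (S ⋈[h=e] (R ∪ π[z,e](R))) → 8

== RESULT ==
v | h | z | e
r | 3 | s | 3
r | 3 | s | 3
r | 3 | t | 3
r | 3 | t | 3
s | 4 | t | 4
s | 4 | t | 4
s | 5 | t | 5
s | 5 | t | 5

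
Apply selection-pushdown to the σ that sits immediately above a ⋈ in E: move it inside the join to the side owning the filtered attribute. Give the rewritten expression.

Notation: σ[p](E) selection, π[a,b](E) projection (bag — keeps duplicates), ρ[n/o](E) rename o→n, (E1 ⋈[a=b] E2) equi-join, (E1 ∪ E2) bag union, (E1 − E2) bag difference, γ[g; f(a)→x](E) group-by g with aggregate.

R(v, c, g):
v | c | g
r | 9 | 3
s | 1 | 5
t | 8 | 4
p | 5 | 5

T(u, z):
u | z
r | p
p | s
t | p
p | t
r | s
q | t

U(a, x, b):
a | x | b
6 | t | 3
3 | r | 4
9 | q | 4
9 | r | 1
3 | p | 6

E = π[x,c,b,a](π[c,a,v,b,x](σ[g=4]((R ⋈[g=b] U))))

σ filters on g, owned by the left side.
E' = π[x,c,b,a](π[c,a,v,b,x]((σ[g=4](R) ⋈[g=b] U)))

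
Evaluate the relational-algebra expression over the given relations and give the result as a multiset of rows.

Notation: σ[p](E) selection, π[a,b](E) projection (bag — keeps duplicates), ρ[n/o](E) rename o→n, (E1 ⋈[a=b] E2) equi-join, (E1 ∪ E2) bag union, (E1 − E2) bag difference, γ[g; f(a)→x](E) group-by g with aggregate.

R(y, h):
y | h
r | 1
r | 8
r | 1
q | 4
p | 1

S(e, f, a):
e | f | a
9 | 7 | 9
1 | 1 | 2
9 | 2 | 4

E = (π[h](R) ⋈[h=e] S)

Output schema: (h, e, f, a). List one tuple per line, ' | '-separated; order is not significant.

Per-node cardinality:
  R → 5
  π[h](R) → 5
  S → 3
  (π[h](R) ⋈[h=e] S) → 3

== RESULT ==
h | e | f | a
1 | 1 | 1 | 2
1 | 1 | 1 | 2
1 | 1 | 1 | 2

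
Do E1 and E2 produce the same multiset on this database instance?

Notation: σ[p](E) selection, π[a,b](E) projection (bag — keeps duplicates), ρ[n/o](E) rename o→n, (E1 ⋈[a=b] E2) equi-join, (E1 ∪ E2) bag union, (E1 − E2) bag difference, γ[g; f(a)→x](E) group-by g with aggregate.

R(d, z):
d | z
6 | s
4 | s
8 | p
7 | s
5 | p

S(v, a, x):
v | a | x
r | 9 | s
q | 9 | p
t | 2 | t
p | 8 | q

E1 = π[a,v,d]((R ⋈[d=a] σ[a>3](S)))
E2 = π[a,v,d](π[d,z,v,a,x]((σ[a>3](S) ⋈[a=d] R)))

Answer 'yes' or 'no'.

E1 subexpression sizes:
  R → 5
  S → 4
  σ[a>3](S) → 3
  (R ⋈[d=a] σ[a>3](S)) → 1
  π[a,v,d]((R ⋈[d=a] σ[a>3](S))) → 1
E2 subexpression sizes:
  S → 4
  σ[a>3](S) → 3
  R → 5
  (σ[a>3](S) ⋈[a=d] R) → 1
  π[d,z,v,a,x]((σ[a>3](S) ⋈[a=d] R)) → 1
  π[a,v,d](π[d,z,v,a,x]((σ[a>3](S) ⋈[a=d] R))) → 1

E1 and E2 produce the same multiset:
a | v | d
8 | p | 8

yes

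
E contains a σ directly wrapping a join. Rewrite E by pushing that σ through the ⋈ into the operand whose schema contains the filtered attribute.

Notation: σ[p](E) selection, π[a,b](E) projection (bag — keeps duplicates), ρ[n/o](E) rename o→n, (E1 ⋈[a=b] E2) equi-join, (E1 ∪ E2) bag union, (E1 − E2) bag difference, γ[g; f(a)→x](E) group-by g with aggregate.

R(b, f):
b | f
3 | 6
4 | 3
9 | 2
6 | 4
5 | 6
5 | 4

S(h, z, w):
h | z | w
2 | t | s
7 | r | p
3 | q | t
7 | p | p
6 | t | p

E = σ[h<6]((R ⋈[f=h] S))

σ filters on h, owned by the right side.
E' = (R ⋈[f=h] σ[h<6](S))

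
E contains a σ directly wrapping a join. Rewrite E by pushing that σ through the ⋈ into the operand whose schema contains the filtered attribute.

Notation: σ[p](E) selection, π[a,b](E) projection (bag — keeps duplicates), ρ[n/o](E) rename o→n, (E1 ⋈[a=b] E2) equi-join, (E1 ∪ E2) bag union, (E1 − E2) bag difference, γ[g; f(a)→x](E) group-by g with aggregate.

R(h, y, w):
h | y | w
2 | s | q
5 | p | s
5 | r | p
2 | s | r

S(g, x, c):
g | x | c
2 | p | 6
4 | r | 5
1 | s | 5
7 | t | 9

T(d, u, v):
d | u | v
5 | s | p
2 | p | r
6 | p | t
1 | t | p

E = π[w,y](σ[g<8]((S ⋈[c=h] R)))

σ filters on g, owned by the left side.
E' = π[w,y]((σ[g<8](S) ⋈[c=h] R))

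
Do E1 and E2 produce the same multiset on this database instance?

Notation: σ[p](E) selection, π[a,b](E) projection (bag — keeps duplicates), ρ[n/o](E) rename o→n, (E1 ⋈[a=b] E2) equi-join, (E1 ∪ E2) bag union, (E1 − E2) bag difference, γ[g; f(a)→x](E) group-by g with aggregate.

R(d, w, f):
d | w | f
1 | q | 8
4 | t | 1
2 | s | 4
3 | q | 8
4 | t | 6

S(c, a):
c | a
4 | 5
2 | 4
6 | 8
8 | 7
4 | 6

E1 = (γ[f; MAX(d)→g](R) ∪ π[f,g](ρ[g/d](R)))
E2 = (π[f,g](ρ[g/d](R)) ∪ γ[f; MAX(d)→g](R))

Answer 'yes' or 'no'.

E1 stepwise |·|:
  R → 5
  γ[f; MAX(d)→g](R) → 4
  R → 5
  ρ[g/d](R) → 5
  π[f,g](ρ[g/d](R)) → 5
  (γ[f; MAX(d)→g](R) ∪ π[f,g](ρ[g/d](R))) → 9
E2 stepwise |·|:
  R → 5
  ρ[g/d](R) → 5
  π[f,g](ρ[g/d](R)) → 5
  R → 5
  γ[f; MAX(d)→g](R) → 4
  (π[f,g](ρ[g/d](R)) ∪ γ[f; MAX(d)→g](R)) → 9

E1 and E2 produce the same multiset:
f | g
1 | 4
1 | 4
4 | 2
4 | 2
6 | 4
6 | 4
8 | 1
8 | 3
8 | 3

yes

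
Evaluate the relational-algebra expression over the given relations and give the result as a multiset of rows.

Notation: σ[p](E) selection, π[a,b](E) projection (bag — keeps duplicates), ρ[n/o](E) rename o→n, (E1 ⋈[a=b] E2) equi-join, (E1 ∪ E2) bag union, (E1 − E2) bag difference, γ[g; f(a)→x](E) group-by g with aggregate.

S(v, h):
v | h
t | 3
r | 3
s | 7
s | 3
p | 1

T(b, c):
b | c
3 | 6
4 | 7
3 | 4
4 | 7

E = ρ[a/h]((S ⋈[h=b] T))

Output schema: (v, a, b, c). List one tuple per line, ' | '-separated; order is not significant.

Per-node cardinality:
  S → 5
  T → 4
  (S ⋈[h=b] T) → 6
  ρ[a/h]((S ⋈[h=b] T)) → 6

== RESULT ==
v | a | b | c
r | 3 | 3 | 4
r | 3 | 3 | 6
s | 3 | 3 | 4
s | 3 | 3 | 6
t | 3 | 3 | 4
t | 3 | 3 | 6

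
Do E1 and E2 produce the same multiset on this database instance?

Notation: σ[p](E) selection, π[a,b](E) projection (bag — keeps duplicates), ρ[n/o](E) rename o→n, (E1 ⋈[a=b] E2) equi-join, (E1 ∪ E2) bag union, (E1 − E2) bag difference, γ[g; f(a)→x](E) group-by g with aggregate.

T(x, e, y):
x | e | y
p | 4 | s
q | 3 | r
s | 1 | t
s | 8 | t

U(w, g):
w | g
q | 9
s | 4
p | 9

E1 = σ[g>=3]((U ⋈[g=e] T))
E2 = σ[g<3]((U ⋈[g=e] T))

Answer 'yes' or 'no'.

E1 per-node cardinality:
  U → 3
  T → 4
  (U ⋈[g=e] T) → 1
  σ[g>=3]((U ⋈[g=e] T)) → 1
E2 per-node cardinality:
  U → 3
  T → 4
  (U ⋈[g=e] T) → 1
  σ[g<3]((U ⋈[g=e] T)) → 0

E1 result:
w | g | x | e | y
s | 4 | p | 4 | s
E2 result:
w | g | x | e | y
(0 rows)
Witness: ('s', 4, 'p', 4, 's') appears 1× in E1 but 0× in E2.

no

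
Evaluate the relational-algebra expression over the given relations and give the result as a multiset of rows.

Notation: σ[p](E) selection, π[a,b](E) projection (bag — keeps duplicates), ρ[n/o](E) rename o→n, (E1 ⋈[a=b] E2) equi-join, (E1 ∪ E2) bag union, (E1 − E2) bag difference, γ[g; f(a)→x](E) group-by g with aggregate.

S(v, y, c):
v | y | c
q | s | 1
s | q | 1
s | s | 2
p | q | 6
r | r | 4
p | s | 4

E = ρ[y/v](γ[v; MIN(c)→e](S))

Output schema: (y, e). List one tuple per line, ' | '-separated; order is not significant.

Per-node cardinality:
  S → 6
  γ[v; MIN(c)→e](S) → 4
  ρ[y/v](γ[v; MIN(c)→e](S)) → 4

== RESULT ==
y | e
p | 4
q | 1
r | 4
s | 1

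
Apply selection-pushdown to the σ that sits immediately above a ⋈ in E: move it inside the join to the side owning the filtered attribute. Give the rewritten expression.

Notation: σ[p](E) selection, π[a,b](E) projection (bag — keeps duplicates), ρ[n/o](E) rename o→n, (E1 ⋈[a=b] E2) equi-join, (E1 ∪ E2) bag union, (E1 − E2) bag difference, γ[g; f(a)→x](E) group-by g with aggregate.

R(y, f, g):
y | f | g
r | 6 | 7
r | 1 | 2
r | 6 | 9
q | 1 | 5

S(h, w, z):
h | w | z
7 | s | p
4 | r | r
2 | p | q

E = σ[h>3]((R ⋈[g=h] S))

σ filters on h, owned by the right side.
E' = (R ⋈[g=h] σ[h>3](S))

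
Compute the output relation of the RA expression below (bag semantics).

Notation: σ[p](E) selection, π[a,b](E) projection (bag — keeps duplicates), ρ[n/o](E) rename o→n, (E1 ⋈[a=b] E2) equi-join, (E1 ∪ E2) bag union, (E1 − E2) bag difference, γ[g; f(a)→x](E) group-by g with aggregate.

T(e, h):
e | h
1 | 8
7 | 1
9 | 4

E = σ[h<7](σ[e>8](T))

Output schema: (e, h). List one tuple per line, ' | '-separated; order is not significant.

Stepwise |·|:
  T → 3
  σ[e>8](T) → 1
  σ[h<7](σ[e>8](T)) → 1

== RESULT ==
e | h
9 | 4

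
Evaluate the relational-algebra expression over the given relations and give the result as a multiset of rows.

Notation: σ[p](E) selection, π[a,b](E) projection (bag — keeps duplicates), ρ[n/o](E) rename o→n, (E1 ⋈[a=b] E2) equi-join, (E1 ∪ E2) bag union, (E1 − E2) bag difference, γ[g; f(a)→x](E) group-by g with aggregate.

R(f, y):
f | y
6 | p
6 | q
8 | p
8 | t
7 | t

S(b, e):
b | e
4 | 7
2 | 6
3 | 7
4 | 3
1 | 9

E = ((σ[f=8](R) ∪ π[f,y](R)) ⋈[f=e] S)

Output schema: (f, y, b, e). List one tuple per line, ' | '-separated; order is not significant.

Stepwise |·|:
  R → 5
  σ[f=8](R) → 2
  R → 5
  π[f,y](R) → 5
  (σ[f=8](R) ∪ π[f,y](R)) → 7
  S → 5
  ((σ[f=8](R) ∪ π[f,y](R)) ⋈[f=e] S) → 4

== RESULT ==
f | y | b | e
6 | p | 2 | 6
6 | q | 2 | 6
7 | t | 3 | 7
7 | t | 4 | 7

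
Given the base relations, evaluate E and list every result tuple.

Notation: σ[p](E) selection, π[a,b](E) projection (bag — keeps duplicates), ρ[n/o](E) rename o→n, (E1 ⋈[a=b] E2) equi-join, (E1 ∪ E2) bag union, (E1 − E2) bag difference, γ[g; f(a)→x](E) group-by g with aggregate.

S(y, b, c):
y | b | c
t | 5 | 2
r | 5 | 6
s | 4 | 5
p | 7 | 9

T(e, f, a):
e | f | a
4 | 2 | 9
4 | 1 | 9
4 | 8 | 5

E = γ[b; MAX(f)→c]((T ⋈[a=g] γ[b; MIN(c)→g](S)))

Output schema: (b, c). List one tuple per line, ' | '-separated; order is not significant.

Per-node cardinality:
  T → 3
  S → 4
  γ[b; MIN(c)→g](S) → 3
  (T ⋈[a=g] γ[b; MIN(c)→g](S)) → 3
  γ[b; MAX(f)→c]((T ⋈[a=g] γ[b; MIN(c)→g](S))) → 2

== RESULT ==
b | c
4 | 8
7 | 2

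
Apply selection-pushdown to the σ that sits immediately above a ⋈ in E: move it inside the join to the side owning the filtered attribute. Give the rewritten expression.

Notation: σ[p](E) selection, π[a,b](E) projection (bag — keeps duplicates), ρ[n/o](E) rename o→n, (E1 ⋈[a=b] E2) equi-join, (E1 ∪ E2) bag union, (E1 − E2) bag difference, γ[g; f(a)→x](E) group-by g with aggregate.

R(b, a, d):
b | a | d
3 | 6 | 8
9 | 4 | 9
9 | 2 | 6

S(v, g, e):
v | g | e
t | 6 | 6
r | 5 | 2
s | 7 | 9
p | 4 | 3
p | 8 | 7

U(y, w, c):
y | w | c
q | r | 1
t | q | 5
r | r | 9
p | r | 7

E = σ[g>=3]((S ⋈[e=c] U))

σ filters on g, owned by the left side.
E' = (σ[g>=3](S) ⋈[e=c] U)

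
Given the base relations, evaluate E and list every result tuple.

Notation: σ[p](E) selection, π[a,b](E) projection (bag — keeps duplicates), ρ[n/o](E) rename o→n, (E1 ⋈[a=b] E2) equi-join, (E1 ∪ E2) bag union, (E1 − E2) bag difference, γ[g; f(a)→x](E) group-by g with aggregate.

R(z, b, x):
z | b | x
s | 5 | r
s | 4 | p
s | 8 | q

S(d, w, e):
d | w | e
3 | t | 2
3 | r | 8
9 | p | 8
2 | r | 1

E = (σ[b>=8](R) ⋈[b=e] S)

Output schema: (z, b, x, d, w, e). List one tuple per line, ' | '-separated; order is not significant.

Row counts bottom-up:
  R → 3
  σ[b>=8](R) → 1
  S → 4
  (σ[b>=8](R) ⋈[b=e] S) → 2

== RESULT ==
z | b | x | d | w | e
s | 8 | q | 3 | r | 8
s | 8 | q | 9 | p | 8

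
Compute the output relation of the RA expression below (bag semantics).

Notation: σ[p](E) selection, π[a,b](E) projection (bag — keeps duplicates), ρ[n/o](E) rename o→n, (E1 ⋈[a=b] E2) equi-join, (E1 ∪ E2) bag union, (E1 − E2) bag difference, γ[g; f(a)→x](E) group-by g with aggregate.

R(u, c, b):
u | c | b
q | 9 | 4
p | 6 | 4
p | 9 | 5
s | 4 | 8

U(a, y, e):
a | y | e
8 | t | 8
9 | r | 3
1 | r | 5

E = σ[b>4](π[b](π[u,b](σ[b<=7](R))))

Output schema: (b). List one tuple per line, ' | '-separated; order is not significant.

Subexpression sizes:
  R → 4
  σ[b<=7](R) → 3
  π[u,b](σ[b<=7](R)) → 3
  π[b](π[u,b](σ[b<=7](R))) → 3
  σ[b>4](π[b](π[u,b](σ[b<=7](R)))) → 1

== RESULT ==
b
5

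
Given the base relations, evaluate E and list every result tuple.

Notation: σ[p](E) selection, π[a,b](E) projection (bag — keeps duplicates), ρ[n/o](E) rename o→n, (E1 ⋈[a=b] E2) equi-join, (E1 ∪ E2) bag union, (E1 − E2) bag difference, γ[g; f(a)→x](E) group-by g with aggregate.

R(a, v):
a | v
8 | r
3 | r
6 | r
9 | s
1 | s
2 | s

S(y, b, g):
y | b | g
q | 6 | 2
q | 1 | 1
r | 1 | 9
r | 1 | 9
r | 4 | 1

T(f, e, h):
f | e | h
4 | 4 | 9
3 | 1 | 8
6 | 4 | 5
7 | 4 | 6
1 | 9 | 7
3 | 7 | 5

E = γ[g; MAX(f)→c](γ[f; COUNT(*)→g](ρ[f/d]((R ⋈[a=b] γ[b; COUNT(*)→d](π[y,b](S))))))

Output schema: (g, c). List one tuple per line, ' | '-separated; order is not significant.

Subexpression sizes:
  R → 6
  S → 5
  π[y,b](S) → 5
  γ[b; COUNT(*)→d](π[y,b](S)) → 3
  (R ⋈[a=b] γ[b; COUNT(*)→d](π[y,b](S))) → 2
  ρ[f/d]((R ⋈[a=b] γ[b; COUNT(*)→d](π[y,b](S)))) → 2
  γ[f; COUNT(*)→g](ρ[f/d]((R ⋈[a=b] γ[b; COUNT(*)→d](π[y,b](S))))) → 2
  γ[g; MAX(f)→c](γ[f; COUNT(*)→g](ρ[f/d]((R ⋈[a=b] γ[b; COUNT(*)→d](π[y,b](S)))))) → 1

== RESULT ==
g | c
1 | 3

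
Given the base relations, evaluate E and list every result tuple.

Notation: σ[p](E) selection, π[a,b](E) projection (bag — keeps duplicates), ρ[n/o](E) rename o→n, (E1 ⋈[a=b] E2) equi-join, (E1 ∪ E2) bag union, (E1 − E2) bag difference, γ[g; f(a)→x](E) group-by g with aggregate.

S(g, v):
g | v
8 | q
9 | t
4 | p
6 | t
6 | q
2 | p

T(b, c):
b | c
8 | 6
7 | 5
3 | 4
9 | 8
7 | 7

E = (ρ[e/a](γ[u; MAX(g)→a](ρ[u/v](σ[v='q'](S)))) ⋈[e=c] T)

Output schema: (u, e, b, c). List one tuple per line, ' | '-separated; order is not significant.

Row counts bottom-up:
  S → 6
  σ[v='q'](S) → 2
  ρ[u/v](σ[v='q'](S)) → 2
  γ[u; MAX(g)→a](ρ[u/v](σ[v='q'](S))) → 1
  ρ[e/a](γ[u; MAX(g)→a](ρ[u/v](σ[v='q'](S)))) → 1
  T → 5
  (ρ[e/a](γ[u; MAX(g)→a](ρ[u/v](σ[v='q'](S)))) ⋈[e=c] T) → 1

== RESULT ==
u | e | b | c
q | 8 | 9 | 8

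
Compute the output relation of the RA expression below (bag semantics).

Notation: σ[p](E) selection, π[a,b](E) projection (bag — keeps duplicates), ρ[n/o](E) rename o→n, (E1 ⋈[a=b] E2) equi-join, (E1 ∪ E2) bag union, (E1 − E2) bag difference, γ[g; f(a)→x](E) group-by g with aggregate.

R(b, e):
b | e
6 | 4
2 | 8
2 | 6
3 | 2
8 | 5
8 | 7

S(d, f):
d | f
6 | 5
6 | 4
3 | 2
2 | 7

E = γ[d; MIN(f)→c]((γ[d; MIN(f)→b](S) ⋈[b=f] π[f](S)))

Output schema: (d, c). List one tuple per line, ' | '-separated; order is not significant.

Per-node cardinality:
  S → 4
  γ[d; MIN(f)→b](S) → 3
  S → 4
  π[f](S) → 4
  (γ[d; MIN(f)→b](S) ⋈[b=f] π[f](S)) → 3
  γ[d; MIN(f)→c]((γ[d; MIN(f)→b](S) ⋈[b=f] π[f](S))) → 3

== RESULT ==
d | c
2 | 7
3 | 2
6 | 4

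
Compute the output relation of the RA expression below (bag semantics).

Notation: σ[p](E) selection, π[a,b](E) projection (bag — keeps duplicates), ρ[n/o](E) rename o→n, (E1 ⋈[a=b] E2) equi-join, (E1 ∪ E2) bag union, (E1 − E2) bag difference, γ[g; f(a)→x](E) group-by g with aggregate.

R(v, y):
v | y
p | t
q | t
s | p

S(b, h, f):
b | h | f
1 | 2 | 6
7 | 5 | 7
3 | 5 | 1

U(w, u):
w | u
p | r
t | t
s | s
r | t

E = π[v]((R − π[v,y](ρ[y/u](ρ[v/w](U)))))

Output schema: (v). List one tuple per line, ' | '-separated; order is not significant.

Per-node cardinality:
  R → 3
  U → 4
  ρ[v/w](U) → 4
  ρ[y/u](ρ[v/w](U)) → 4
  π[v,y](ρ[y/u](ρ[v/w](U))) → 4
  (R − π[v,y](ρ[y/u](ρ[v/w](U)))) → 3
  π[v]((R − π[v,y](ρ[y/u](ρ[v/w](U))))) → 3

== RESULT ==
v
p
q
s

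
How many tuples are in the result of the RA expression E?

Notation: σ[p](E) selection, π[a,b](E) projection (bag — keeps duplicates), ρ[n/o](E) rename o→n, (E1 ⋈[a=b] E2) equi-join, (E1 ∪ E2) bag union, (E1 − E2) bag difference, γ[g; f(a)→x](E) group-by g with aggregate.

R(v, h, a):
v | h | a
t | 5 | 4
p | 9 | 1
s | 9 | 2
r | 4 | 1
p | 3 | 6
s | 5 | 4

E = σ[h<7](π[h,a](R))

Stepwise |·|:
  R → 6
  π[h,a](R) → 6
  σ[h<7](π[h,a](R)) → 4

|E| = 4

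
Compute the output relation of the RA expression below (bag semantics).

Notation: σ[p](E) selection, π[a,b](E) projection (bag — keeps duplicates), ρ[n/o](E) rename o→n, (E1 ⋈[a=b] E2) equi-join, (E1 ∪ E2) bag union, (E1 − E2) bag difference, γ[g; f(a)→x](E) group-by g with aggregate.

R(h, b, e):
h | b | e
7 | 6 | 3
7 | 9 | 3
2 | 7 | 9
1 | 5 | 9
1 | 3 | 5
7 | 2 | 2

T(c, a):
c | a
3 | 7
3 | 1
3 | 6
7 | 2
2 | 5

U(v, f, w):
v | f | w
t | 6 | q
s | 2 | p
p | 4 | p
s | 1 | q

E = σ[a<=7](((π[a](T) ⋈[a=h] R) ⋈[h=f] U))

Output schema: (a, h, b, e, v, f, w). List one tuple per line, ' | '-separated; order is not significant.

Stepwise |·|:
  T → 5
  π[a](T) → 5
  R → 6
  (π[a](T) ⋈[a=h] R) → 6
  U → 4
  ((π[a](T) ⋈[a=h] R) ⋈[h=f] U) → 3
  σ[a<=7](((π[a](T) ⋈[a=h] R) ⋈[h=f] U)) → 3

== RESULT ==
a | h | b | e | v | f | w
1 | 1 | 3 | 5 | s | 1 | q
1 | 1 | 5 | 9 | s | 1 | q
2 | 2 | 7 | 9 | s | 2 | p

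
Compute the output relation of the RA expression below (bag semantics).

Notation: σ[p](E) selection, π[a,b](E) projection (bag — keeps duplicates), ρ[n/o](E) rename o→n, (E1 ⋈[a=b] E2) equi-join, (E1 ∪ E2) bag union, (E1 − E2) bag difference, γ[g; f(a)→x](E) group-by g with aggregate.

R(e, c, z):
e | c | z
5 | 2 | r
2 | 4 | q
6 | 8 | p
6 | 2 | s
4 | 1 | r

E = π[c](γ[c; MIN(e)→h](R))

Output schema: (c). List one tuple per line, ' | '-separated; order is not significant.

Subexpression sizes:
  R → 5
  γ[c; MIN(e)→h](R) → 4
  π[c](γ[c; MIN(e)→h](R)) → 4

== RESULT ==
c
1
2
4
8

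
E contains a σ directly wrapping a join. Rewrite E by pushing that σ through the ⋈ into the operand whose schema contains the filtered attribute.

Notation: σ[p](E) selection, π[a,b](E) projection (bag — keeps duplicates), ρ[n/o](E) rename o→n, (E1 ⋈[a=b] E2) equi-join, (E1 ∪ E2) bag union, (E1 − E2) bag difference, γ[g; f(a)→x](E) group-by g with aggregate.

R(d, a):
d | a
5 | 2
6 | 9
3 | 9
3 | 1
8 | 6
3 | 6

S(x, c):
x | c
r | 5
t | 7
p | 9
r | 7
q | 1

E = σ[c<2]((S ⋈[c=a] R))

σ filters on c, owned by the left side.
E' = (σ[c<2](S) ⋈[c=a] R)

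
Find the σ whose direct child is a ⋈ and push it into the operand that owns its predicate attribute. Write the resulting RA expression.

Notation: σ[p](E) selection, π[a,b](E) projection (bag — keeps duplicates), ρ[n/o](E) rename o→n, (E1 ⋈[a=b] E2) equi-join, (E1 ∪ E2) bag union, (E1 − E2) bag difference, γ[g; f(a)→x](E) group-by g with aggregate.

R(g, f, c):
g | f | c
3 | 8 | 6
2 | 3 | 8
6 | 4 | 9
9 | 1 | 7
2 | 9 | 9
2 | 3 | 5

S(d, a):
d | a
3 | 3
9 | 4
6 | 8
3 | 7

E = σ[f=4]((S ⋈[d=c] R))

σ filters on f, owned by the right side.
E' = (S ⋈[d=c] σ[f=4](R))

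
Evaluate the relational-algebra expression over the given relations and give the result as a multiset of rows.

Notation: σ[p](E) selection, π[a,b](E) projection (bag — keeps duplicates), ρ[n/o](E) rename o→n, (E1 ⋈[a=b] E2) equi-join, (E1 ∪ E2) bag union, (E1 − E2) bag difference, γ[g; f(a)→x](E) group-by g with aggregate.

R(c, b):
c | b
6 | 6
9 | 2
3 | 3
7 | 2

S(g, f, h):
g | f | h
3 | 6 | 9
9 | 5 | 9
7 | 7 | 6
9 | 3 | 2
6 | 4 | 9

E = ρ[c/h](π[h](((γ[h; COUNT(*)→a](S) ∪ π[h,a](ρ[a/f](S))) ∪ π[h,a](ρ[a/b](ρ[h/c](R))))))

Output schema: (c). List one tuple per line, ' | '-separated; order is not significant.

Subexpression sizes:
  S → 5
  γ[h; COUNT(*)→a](S) → 3
  S → 5
  ρ[a/f](S) → 5
  π[h,a](ρ[a/f](S)) → 5
  (γ[h; COUNT(*)→a](S) ∪ π[h,a](ρ[a/f](S))) → 8
  R → 4
  ρ[h/c](R) → 4
  ρ[a/b](ρ[h/c](R)) → 4
  π[h,a](ρ[a/b](ρ[h/c](R))) → 4
  ((γ[h; COUNT(*)→a](S) ∪ π[h,a](ρ[a/f](S))) ∪ π[h,a](ρ[a/b](ρ[h/c](R)))) → 12
  π[h](((γ[h; COUNT(*)→a](S) ∪ π[h,a](ρ[a/f](S))) ∪ π[h,a](ρ[a/b](ρ[h/c](R))))) → 12
  ρ[c/h](π[h](((γ[h; COUNT(*)→a](S) ∪ π[h,a](ρ[a/f](S))) ∪ π[h,a](ρ[a/b](ρ[h/c](R)))))) → 12

== RESULT ==
c
2
2
3
6
6
6
7
9
9
9
9
9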